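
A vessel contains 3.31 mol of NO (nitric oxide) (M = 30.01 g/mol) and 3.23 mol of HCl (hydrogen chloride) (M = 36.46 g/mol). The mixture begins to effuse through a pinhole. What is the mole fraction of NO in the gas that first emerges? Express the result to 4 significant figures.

Each component's effusion rate ∝ (its partial pressure)·(1/√M) ∝ n_i/√M_i.
x_NO(eff) = (n_NO/√M_NO) / (n_NO/√M_NO + n_HCl/√M_HCl)
= (3.31/√30.01) / (3.31/√30.01 + 3.23/√36.46) = 0.6042/(0.6042 + 0.5349) = 0.5304.

0.5304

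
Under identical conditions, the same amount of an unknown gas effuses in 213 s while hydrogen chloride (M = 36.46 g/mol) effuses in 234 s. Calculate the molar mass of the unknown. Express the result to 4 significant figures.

From Graham's law, t_X/t_HCl = √(M_X/M_HCl).
213/234 = 0.9103 = √(M_X/36.46)
M_X = 36.46 × 0.9103² = 36.46 × 0.8286 = 30.21 g/mol

30.21 g/mol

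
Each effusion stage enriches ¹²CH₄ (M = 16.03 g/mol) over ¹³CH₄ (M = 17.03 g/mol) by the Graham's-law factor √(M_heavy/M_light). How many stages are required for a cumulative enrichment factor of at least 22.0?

With α = √(17.03/16.03) per stage, ln α = ½ ln(1.06238) = 0.03026.
Need α^N ≥ 22.0 ⇒ N ≥ ln(22.0) / ln α = 3.091 / 0.03026 = 102.16.
Rounding up, N = 103 stages.

103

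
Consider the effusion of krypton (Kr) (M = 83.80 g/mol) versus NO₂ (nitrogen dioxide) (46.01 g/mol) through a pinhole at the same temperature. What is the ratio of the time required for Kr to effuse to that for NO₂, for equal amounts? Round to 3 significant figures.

Using Graham's law: t_Kr/t_NO₂ = √(M_Kr/M_NO₂) = √(83.80/46.01) = √1.821 = 1.35.

1.35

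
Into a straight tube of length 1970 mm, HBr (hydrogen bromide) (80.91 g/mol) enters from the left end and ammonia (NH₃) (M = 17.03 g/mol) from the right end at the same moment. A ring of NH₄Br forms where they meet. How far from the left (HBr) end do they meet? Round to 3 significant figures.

Graham's law gives d_HBr/d_NH₃ = rate_HBr/rate_NH₃ = √(M_NH₃/M_HBr) = √(17.03/80.91) = 0.4588.
With d_HBr + d_NH₃ = 1970 mm, d_NH₃ = 1970/(1 + 0.4588) = 1350 mm.
d_HBr = 1970 − 1350 = 620 mm.

620 mm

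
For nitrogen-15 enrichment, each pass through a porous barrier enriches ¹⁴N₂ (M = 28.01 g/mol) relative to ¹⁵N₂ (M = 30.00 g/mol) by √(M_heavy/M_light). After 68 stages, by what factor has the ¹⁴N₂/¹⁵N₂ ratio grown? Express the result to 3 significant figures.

10.3

The single-stage factor is √(M_heavy/M_light), so 68 stages give [√(30.00/28.01)]^68 = (30.00/28.01)^(68/2).
= 1.07105^34 = 10.3.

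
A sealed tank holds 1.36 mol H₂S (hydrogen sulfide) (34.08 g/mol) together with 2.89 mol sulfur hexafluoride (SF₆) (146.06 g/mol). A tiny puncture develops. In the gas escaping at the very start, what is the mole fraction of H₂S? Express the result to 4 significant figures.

0.4935

Effusion rate of each component ∝ n_i/√M_i (partial pressure × 1/√M).
Mole fraction of H₂S in the effusate = (n_H₂S/√M_H₂S) / (n_H₂S/√M_H₂S + n_SF₆/√M_SF₆)
= (1.36/√34.08) / (1.36/√34.08 + 2.89/√146.06) = 0.2330/(0.2330 + 0.2391) = 0.4935.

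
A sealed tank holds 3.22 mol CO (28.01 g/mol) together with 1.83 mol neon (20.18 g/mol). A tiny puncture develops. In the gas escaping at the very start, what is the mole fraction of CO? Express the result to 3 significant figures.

Rate_i ∝ x_i/√M_i (Graham's law weighted by mole fraction), so the effusate composition follows n_i/√M_i.
Mole fraction of CO in the effusate = (n_CO/√M_CO) / (n_CO/√M_CO + n_Ne/√M_Ne)
= (3.22/√28.01) / (3.22/√28.01 + 1.83/√20.18) = 0.6084/(0.6084 + 0.4074) = 0.599.

0.599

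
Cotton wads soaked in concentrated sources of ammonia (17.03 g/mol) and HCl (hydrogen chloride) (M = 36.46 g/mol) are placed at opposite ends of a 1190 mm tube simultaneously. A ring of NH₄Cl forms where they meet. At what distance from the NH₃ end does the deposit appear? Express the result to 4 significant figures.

706.9 mm

Graham's law gives d_NH₃/d_HCl = rate_NH₃/rate_HCl = √(M_HCl/M_NH₃) = √(36.46/17.03) = 1.463.
With d_NH₃ + d_HCl = 1190 mm, d_HCl = 1190/(1 + 1.463) = 483.1 mm.
d_NH₃ = 1190 − 483.1 = 706.9 mm.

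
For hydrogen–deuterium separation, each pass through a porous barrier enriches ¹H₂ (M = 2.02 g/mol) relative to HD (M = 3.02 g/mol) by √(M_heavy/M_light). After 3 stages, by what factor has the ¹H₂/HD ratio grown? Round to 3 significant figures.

Each stage multiplies the ratio by α = √(3.02/2.02), so after 3 stages the overall factor is α^3 = (3.02/2.02)^(3/2).
= 1.49505^(3/2) = 1.83.

1.83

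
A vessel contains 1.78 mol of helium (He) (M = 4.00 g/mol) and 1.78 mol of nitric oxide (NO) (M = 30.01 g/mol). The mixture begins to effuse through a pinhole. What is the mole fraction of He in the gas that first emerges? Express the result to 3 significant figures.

0.733

The effusion rate of species i is ∝ p_i/√M_i ∝ n_i/√M_i.
x_He(eff) = (n_He/√M_He) / (n_He/√M_He + n_NO/√M_NO)
= (1.78/√4.00) / (1.78/√4.00 + 1.78/√30.01) = 0.8900/(0.8900 + 0.3249) = 0.733.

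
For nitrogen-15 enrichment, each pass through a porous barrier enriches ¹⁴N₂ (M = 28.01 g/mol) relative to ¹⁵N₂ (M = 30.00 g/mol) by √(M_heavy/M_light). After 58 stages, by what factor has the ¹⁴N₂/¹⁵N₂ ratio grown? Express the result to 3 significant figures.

7.32

The single-stage factor is √(M_heavy/M_light), so 58 stages give [√(30.00/28.01)]^58 = (30.00/28.01)^(58/2).
= 1.07105^29 = 7.32.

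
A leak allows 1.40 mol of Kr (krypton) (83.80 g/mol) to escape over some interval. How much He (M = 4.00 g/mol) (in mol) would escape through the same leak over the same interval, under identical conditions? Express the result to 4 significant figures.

From Graham's law, rate_He/rate_Kr = √(M_Kr/M_He) = √(83.80/4.00) = √20.95 = 4.577.
So the amount for He is 1.40 × 4.577 = 6.408 mol.

6.408 mol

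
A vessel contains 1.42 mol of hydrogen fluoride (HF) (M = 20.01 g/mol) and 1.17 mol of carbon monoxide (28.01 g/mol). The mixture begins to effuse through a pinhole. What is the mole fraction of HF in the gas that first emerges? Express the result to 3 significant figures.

The effusion rate of species i is ∝ p_i/√M_i ∝ n_i/√M_i.
Mole fraction of HF in the effusate = (n_HF/√M_HF) / (n_HF/√M_HF + n_CO/√M_CO)
= (1.42/√20.01) / (1.42/√20.01 + 1.17/√28.01) = 0.3174/(0.3174 + 0.2211) = 0.589.

0.589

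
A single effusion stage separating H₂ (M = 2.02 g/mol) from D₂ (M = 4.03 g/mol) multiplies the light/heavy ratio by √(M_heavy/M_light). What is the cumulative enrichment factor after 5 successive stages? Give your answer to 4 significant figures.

5.622

Each stage multiplies the ratio by α = √(4.03/2.02), so after 5 stages the overall factor is α^5 = (4.03/2.02)^(5/2).
= 1.99505^(5/2) = 5.622.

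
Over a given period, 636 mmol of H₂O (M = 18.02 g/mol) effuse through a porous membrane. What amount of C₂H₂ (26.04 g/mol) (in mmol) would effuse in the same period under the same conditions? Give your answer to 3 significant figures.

529 mmol

Graham's law gives rate_C₂H₂/rate_H₂O = √(M_H₂O/M_C₂H₂) = √(18.02/26.04) = √0.6920 = 0.8319.
So the amount for C₂H₂ is 636 × 0.8319 = 529 mmol.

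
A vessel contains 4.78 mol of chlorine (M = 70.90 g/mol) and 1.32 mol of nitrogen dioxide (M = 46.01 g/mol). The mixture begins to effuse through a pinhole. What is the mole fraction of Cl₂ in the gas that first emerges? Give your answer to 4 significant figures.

Rate_i ∝ x_i/√M_i (Graham's law weighted by mole fraction), so the effusate composition follows n_i/√M_i.
So x_Cl₂ in the escaping gas = (n_Cl₂/√M_Cl₂) / Σ(n_i/√M_i)
= (4.78/√70.90) / (4.78/√70.90 + 1.32/√46.01) = 0.5677/(0.5677 + 0.1946) = 0.7447.

0.7447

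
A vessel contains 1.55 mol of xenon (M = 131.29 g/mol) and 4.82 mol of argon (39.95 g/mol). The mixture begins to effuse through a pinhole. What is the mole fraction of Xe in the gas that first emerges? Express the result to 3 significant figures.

The effusion rate of species i is ∝ p_i/√M_i ∝ n_i/√M_i.
So x_Xe in the escaping gas = (n_Xe/√M_Xe) / Σ(n_i/√M_i)
= (1.55/√131.29) / (1.55/√131.29 + 4.82/√39.95) = 0.1353/(0.1353 + 0.7626) = 0.151.

0.151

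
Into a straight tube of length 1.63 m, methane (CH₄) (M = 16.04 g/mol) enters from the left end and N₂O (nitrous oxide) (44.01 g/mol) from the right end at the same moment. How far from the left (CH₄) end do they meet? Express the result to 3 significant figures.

In equal time, each gas travels a distance ∝ its rate ∝ 1/√M, so d_CH₄/d_N₂O = √(M_N₂O/M_CH₄) = √(44.01/16.04) = 1.656.
With d_CH₄ + d_N₂O = 1.63 m, d_N₂O = 1.63/(1 + 1.656) = 0.6136 m.
d_CH₄ = 1.63 − 0.6136 = 1.02 m.

1.02 m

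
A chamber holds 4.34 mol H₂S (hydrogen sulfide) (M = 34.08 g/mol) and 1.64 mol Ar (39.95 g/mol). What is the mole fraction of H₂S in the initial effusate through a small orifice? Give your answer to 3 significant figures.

0.741

Effusion rate of each component ∝ n_i/√M_i (partial pressure × 1/√M).
So x_H₂S in the escaping gas = (n_H₂S/√M_H₂S) / Σ(n_i/√M_i)
= (4.34/√34.08) / (4.34/√34.08 + 1.64/√39.95) = 0.7434/(0.7434 + 0.2595) = 0.741.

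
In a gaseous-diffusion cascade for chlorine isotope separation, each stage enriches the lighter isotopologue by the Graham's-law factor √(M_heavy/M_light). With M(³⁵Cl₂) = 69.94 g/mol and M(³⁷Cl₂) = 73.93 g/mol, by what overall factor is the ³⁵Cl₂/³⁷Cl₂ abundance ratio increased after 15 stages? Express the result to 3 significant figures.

1.52

The single-stage factor is √(M_heavy/M_light), so 15 stages give [√(73.93/69.94)]^15 = (73.93/69.94)^(15/2).
= 1.05705^(15/2) = 1.52.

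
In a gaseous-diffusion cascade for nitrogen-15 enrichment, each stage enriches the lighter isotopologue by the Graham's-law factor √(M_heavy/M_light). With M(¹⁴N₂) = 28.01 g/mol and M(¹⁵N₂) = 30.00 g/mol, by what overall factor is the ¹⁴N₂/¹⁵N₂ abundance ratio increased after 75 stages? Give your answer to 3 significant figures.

Overall factor = α^75 with α = √(30.00/28.01), i.e. (30.00/28.01)^(75/2).
= 1.07105^(75/2) = 13.1.

13.1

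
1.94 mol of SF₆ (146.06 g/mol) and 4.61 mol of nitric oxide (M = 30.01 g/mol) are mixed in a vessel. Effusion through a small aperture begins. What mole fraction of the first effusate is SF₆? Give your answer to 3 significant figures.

0.160

Effusion rate of each component ∝ n_i/√M_i (partial pressure × 1/√M).
x_SF₆(eff) = (n_SF₆/√M_SF₆) / (n_SF₆/√M_SF₆ + n_NO/√M_NO)
= (1.94/√146.06) / (1.94/√146.06 + 4.61/√30.01) = 0.1605/(0.1605 + 0.8415) = 0.160.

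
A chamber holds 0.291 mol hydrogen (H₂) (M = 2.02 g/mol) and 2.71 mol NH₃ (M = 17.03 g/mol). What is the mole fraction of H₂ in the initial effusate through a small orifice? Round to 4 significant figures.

Rate_i ∝ x_i/√M_i (Graham's law weighted by mole fraction), so the effusate composition follows n_i/√M_i.
Mole fraction of H₂ in the effusate = (n_H₂/√M_H₂) / (n_H₂/√M_H₂ + n_NH₃/√M_NH₃)
= (0.291/√2.02) / (0.291/√2.02 + 2.71/√17.03) = 0.2047/(0.2047 + 0.6567) = 0.2377.

0.2377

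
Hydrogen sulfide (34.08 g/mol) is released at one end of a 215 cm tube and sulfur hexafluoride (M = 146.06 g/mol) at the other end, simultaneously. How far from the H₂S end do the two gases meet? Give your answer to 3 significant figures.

Graham's law gives d_H₂S/d_SF₆ = rate_H₂S/rate_SF₆ = √(M_SF₆/M_H₂S) = √(146.06/34.08) = 2.070.
With d_H₂S + d_SF₆ = 215 cm, d_SF₆ = 215/(1 + 2.070) = 70.03 cm.
d_H₂S = 215 − 70.03 = 145 cm.

145 cm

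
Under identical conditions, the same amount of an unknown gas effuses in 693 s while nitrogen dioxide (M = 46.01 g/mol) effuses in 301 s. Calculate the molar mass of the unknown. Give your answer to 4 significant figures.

243.9 g/mol

Since effusion rate ∝ 1/√M, t_X/t_NO₂ = √(M_X/M_NO₂).
693/301 = 2.302 = √(M_X/46.01)
M_X = 46.01 × 2.302² = 46.01 × 5.301 = 243.9 g/mol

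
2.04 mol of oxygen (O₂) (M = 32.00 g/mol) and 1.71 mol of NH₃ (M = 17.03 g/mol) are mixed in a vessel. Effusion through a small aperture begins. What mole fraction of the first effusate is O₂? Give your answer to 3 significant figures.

0.465

Each component's effusion rate ∝ (its partial pressure)·(1/√M) ∝ n_i/√M_i.
x_O₂(eff) = (n_O₂/√M_O₂) / (n_O₂/√M_O₂ + n_NH₃/√M_NH₃)
= (2.04/√32.00) / (2.04/√32.00 + 1.71/√17.03) = 0.3606/(0.3606 + 0.4144) = 0.465.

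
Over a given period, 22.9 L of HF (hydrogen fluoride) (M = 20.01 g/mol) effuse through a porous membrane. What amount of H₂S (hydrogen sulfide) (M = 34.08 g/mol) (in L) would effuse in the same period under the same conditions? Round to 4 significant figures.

Since effusion rate ∝ 1/√M, rate_H₂S/rate_HF = √(M_HF/M_H₂S) = √(20.01/34.08) = √0.5871 = 0.7663.
So the volume for H₂S is 22.9 × 0.7663 = 17.55 L.

17.55 L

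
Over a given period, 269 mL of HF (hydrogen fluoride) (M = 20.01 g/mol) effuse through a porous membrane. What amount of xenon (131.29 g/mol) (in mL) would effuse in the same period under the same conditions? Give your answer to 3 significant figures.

105 mL

Since effusion rate ∝ 1/√M, rate_Xe/rate_HF = √(M_HF/M_Xe) = √(20.01/131.29) = √0.1524 = 0.3904.
So the volume for Xe is 269 × 0.3904 = 105 mL.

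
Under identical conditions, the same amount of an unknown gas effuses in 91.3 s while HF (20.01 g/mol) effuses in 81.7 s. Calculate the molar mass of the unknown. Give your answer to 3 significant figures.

25.0 g/mol

Using Graham's law: t_X/t_HF = √(M_X/M_HF).
91.3/81.7 = 1.118 = √(M_X/20.01)
M_X = 20.01 × 1.118² = 20.01 × 1.249 = 25.0 g/mol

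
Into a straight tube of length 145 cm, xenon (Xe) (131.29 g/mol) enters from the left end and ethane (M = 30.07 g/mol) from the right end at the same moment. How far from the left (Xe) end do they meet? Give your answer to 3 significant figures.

46.9 cm

In equal time, each gas travels a distance ∝ its rate ∝ 1/√M, so d_Xe/d_C₂H₆ = √(M_C₂H₆/M_Xe) = √(30.07/131.29) = 0.4786.
With d_Xe + d_C₂H₆ = 145 cm, d_C₂H₆ = 145/(1 + 0.4786) = 98.07 cm.
d_Xe = 145 − 98.07 = 46.9 cm.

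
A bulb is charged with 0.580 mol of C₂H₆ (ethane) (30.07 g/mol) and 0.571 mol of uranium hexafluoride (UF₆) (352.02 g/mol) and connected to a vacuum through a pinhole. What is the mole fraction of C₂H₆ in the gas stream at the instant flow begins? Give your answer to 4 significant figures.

Rate_i ∝ x_i/√M_i (Graham's law weighted by mole fraction), so the effusate composition follows n_i/√M_i.
So x_C₂H₆ in the escaping gas = (n_C₂H₆/√M_C₂H₆) / Σ(n_i/√M_i)
= (0.580/√30.07) / (0.580/√30.07 + 0.571/√352.02) = 0.1058/(0.1058 + 0.03043) = 0.7766.

0.7766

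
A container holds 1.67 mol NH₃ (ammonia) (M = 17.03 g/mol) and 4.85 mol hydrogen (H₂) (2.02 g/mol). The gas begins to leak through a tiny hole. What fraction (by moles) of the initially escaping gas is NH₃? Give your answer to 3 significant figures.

Each component's effusion rate ∝ (its partial pressure)·(1/√M) ∝ n_i/√M_i.
Mole fraction of NH₃ in the effusate = (n_NH₃/√M_NH₃) / (n_NH₃/√M_NH₃ + n_H₂/√M_H₂)
= (1.67/√17.03) / (1.67/√17.03 + 4.85/√2.02) = 0.4047/(0.4047 + 3.412) = 0.106.

0.106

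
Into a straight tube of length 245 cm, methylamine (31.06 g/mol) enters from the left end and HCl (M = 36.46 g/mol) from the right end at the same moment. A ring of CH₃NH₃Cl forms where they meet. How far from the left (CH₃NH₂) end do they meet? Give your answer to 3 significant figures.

127 cm

Graham's law gives d_CH₃NH₂/d_HCl = rate_CH₃NH₂/rate_HCl = √(M_HCl/M_CH₃NH₂) = √(36.46/31.06) = 1.083.
With d_CH₃NH₂ + d_HCl = 245 cm, d_HCl = 245/(1 + 1.083) = 117.6 cm.
d_CH₃NH₂ = 245 − 117.6 = 127 cm.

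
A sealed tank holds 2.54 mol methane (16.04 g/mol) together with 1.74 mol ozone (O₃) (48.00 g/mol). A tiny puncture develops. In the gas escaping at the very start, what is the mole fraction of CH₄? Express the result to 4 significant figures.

Effusion rate of each component ∝ n_i/√M_i (partial pressure × 1/√M).
So x_CH₄ in the escaping gas = (n_CH₄/√M_CH₄) / Σ(n_i/√M_i)
= (2.54/√16.04) / (2.54/√16.04 + 1.74/√48.00) = 0.6342/(0.6342 + 0.2511) = 0.7163.

0.7163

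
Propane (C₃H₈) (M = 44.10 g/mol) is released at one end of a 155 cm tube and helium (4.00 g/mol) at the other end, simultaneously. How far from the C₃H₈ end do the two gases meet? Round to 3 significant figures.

35.9 cm

The fronts meet when d_C₃H₈ + d_He = L with d_C₃H₈/d_He = √(M_He/M_C₃H₈) (Graham's law). Here √(M_He/M_C₃H₈) = √(4.00/44.10) = 0.3012.
With d_C₃H₈ + d_He = 155 cm, d_He = 155/(1 + 0.3012) = 119.1 cm.
d_C₃H₈ = 155 − 119.1 = 35.9 cm.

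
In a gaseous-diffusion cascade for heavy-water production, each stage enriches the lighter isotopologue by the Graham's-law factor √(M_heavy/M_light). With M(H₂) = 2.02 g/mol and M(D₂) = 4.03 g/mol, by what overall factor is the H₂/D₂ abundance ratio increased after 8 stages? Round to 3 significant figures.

15.8

Overall factor = α^8 with α = √(4.03/2.02), i.e. (4.03/2.02)^(8/2).
= 1.99505^4 = 15.8.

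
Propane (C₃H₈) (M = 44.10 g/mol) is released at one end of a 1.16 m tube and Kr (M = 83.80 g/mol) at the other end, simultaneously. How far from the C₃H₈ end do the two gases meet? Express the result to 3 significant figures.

0.672 m

In equal time, each gas travels a distance ∝ its rate ∝ 1/√M, so d_C₃H₈/d_Kr = √(M_Kr/M_C₃H₈) = √(83.80/44.10) = 1.378.
With d_C₃H₈ + d_Kr = 1.16 m, d_Kr = 1.16/(1 + 1.378) = 0.4877 m.
d_C₃H₈ = 1.16 − 0.4877 = 0.672 m.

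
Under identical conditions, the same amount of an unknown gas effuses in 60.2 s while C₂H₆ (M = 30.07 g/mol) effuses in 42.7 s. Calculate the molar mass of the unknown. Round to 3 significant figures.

59.8 g/mol

Graham's law gives t_X/t_C₂H₆ = √(M_X/M_C₂H₆).
60.2/42.7 = 1.410 = √(M_X/30.07)
M_X = 30.07 × 1.410² = 30.07 × 1.988 = 59.8 g/mol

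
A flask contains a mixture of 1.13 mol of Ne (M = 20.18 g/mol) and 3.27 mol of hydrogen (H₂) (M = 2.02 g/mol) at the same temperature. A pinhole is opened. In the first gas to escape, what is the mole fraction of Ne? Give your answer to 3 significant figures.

0.0986

Rate_i ∝ x_i/√M_i (Graham's law weighted by mole fraction), so the effusate composition follows n_i/√M_i.
So x_Ne in the escaping gas = (n_Ne/√M_Ne) / Σ(n_i/√M_i)
= (1.13/√20.18) / (1.13/√20.18 + 3.27/√2.02) = 0.2515/(0.2515 + 2.301) = 0.0986.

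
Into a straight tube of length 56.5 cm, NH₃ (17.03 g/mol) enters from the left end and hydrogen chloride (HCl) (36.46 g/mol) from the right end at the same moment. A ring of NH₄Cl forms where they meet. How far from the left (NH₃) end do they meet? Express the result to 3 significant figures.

33.6 cm

Graham's law gives d_NH₃/d_HCl = rate_NH₃/rate_HCl = √(M_HCl/M_NH₃) = √(36.46/17.03) = 1.463.
With d_NH₃ + d_HCl = 56.5 cm, d_HCl = 56.5/(1 + 1.463) = 22.94 cm.
d_NH₃ = 56.5 − 22.94 = 33.6 cm.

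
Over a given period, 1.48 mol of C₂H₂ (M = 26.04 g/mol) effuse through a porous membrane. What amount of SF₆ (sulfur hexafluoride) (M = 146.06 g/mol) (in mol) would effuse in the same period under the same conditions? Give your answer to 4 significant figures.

0.6249 mol

Using Graham's law: rate_SF₆/rate_C₂H₂ = √(M_C₂H₂/M_SF₆) = √(26.04/146.06) = √0.1783 = 0.4222.
So the amount for SF₆ is 1.48 × 0.4222 = 0.6249 mol.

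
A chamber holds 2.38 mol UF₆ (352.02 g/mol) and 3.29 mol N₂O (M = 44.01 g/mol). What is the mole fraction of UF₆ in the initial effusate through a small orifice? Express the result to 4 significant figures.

0.2037

Rate_i ∝ x_i/√M_i (Graham's law weighted by mole fraction), so the effusate composition follows n_i/√M_i.
So x_UF₆ in the escaping gas = (n_UF₆/√M_UF₆) / Σ(n_i/√M_i)
= (2.38/√352.02) / (2.38/√352.02 + 3.29/√44.01) = 0.1269/(0.1269 + 0.4959) = 0.2037.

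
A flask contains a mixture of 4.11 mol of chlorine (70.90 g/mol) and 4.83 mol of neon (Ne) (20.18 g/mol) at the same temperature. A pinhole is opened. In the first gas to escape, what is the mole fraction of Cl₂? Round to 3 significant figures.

The effusion rate of species i is ∝ p_i/√M_i ∝ n_i/√M_i.
Mole fraction of Cl₂ in the effusate = (n_Cl₂/√M_Cl₂) / (n_Cl₂/√M_Cl₂ + n_Ne/√M_Ne)
= (4.11/√70.90) / (4.11/√70.90 + 4.83/√20.18) = 0.4881/(0.4881 + 1.075) = 0.312.

0.312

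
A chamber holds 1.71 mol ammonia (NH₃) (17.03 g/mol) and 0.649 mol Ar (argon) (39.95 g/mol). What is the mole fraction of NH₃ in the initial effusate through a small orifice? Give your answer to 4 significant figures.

Effusion rate of each component ∝ n_i/√M_i (partial pressure × 1/√M).
Mole fraction of NH₃ in the effusate = (n_NH₃/√M_NH₃) / (n_NH₃/√M_NH₃ + n_Ar/√M_Ar)
= (1.71/√17.03) / (1.71/√17.03 + 0.649/√39.95) = 0.4144/(0.4144 + 0.1027) = 0.8014.

0.8014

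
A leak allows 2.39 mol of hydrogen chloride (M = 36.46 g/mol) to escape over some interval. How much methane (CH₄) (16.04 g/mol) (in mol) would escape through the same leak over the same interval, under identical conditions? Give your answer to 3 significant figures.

From Graham's law, rate_CH₄/rate_HCl = √(M_HCl/M_CH₄) = √(36.46/16.04) = √2.273 = 1.508.
So the amount for CH₄ is 2.39 × 1.508 = 3.60 mol.

3.60 mol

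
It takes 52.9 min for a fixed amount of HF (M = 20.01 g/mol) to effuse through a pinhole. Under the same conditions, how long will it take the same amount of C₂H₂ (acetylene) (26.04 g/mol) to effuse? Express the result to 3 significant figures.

By Graham's law, t_C₂H₂/t_HF = √(M_C₂H₂/M_HF) = √(26.04/20.01) = √1.301 = 1.141.
So the time for C₂H₂ is 52.9 × 1.141 = 60.3 min.

60.3 min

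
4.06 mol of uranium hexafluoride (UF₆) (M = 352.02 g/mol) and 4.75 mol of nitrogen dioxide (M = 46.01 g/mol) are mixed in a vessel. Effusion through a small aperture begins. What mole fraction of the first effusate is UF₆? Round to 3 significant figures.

The effusion rate of species i is ∝ p_i/√M_i ∝ n_i/√M_i.
So x_UF₆ in the escaping gas = (n_UF₆/√M_UF₆) / Σ(n_i/√M_i)
= (4.06/√352.02) / (4.06/√352.02 + 4.75/√46.01) = 0.2164/(0.2164 + 0.7003) = 0.236.

0.236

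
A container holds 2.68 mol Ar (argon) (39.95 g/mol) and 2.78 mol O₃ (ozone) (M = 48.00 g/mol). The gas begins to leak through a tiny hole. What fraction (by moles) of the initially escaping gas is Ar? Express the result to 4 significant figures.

0.5138

The effusion rate of species i is ∝ p_i/√M_i ∝ n_i/√M_i.
Mole fraction of Ar in the effusate = (n_Ar/√M_Ar) / (n_Ar/√M_Ar + n_O₃/√M_O₃)
= (2.68/√39.95) / (2.68/√39.95 + 2.78/√48.00) = 0.4240/(0.4240 + 0.4013) = 0.5138.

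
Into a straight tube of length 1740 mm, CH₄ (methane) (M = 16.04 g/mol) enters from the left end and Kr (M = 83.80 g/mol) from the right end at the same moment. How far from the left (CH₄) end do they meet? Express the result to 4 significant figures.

In equal time, each gas travels a distance ∝ its rate ∝ 1/√M, so d_CH₄/d_Kr = √(M_Kr/M_CH₄) = √(83.80/16.04) = 2.286.
With d_CH₄ + d_Kr = 1740 mm, d_Kr = 1740/(1 + 2.286) = 529.6 mm.
d_CH₄ = 1740 − 529.6 = 1210 mm.

1210 mm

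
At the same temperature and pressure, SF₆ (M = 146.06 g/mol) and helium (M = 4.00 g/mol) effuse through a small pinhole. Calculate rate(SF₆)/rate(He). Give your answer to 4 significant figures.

Using Graham's law: rate_SF₆/rate_He = √(M_He/M_SF₆) = √(4.00/146.06) = √0.02739 = 0.1655.

0.1655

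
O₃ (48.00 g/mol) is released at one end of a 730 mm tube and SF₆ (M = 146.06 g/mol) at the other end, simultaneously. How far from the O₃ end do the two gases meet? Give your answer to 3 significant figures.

The fronts meet when d_O₃ + d_SF₆ = L with d_O₃/d_SF₆ = √(M_SF₆/M_O₃) (Graham's law). Here √(M_SF₆/M_O₃) = √(146.06/48.00) = 1.744.
With d_O₃ + d_SF₆ = 730 mm, d_SF₆ = 730/(1 + 1.744) = 266.0 mm.
d_O₃ = 730 − 266.0 = 464 mm.

464 mm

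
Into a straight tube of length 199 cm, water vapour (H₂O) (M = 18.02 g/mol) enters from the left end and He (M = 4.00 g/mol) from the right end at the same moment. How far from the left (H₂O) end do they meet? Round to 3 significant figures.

63.7 cm

Distances travelled in equal time are proportional to diffusion rates, so d_H₂O/d_He = √(M_He/M_H₂O) = √(4.00/18.02) = 0.4711.
With d_H₂O + d_He = 199 cm, d_He = 199/(1 + 0.4711) = 135.3 cm.
d_H₂O = 199 − 135.3 = 63.7 cm.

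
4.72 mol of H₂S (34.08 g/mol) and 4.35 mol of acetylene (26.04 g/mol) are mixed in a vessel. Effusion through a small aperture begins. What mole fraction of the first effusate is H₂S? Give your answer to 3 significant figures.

0.487

Rate_i ∝ x_i/√M_i (Graham's law weighted by mole fraction), so the effusate composition follows n_i/√M_i.
x_H₂S(eff) = (n_H₂S/√M_H₂S) / (n_H₂S/√M_H₂S + n_C₂H₂/√M_C₂H₂)
= (4.72/√34.08) / (4.72/√34.08 + 4.35/√26.04) = 0.8085/(0.8085 + 0.8524) = 0.487.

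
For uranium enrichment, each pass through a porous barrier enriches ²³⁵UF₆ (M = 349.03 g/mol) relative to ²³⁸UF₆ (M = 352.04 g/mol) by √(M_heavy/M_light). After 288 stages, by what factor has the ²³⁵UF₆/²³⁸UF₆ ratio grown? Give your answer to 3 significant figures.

The single-stage factor is √(M_heavy/M_light), so 288 stages give [√(352.04/349.03)]^288 = (352.04/349.03)^(288/2).
= 1.00862^144 = 3.44.

3.44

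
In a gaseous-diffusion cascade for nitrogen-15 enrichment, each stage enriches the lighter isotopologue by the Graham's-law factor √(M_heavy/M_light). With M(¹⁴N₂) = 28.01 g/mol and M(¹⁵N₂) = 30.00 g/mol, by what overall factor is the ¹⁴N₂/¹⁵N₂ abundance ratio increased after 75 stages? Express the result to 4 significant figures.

13.12

Overall factor = α^75 with α = √(30.00/28.01), i.e. (30.00/28.01)^(75/2).
= 1.07105^(75/2) = 13.12.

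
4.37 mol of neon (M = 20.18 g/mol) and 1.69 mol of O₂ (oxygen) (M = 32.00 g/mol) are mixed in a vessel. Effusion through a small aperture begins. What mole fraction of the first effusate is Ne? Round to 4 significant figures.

0.7650

The effusion rate of species i is ∝ p_i/√M_i ∝ n_i/√M_i.
Mole fraction of Ne in the effusate = (n_Ne/√M_Ne) / (n_Ne/√M_Ne + n_O₂/√M_O₂)
= (4.37/√20.18) / (4.37/√20.18 + 1.69/√32.00) = 0.9728/(0.9728 + 0.2988) = 0.7650.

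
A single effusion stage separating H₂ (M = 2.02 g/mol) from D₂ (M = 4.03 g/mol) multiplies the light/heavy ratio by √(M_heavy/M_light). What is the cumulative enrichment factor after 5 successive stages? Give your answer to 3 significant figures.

5.62

The single-stage factor is √(M_heavy/M_light), so 5 stages give [√(4.03/2.02)]^5 = (4.03/2.02)^(5/2).
= 1.99505^(5/2) = 5.62.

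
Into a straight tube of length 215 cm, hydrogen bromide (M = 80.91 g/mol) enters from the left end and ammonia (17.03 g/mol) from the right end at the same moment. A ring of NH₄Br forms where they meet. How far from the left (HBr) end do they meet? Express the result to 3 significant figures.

67.6 cm

Distances travelled in equal time are proportional to diffusion rates, so d_HBr/d_NH₃ = √(M_NH₃/M_HBr) = √(17.03/80.91) = 0.4588.
With d_HBr + d_NH₃ = 215 cm, d_NH₃ = 215/(1 + 0.4588) = 147.4 cm.
d_HBr = 215 − 147.4 = 67.6 cm.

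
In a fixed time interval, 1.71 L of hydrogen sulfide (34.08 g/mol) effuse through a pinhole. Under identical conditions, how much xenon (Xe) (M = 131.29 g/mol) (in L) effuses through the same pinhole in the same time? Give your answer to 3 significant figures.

Using Graham's law: rate_Xe/rate_H₂S = √(M_H₂S/M_Xe) = √(34.08/131.29) = √0.2596 = 0.5095.
So the volume for Xe is 1.71 × 0.5095 = 0.871 L.

0.871 L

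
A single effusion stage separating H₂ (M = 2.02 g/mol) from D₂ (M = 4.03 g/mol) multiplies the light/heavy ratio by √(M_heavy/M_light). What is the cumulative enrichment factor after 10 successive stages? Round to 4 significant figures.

Each stage multiplies the ratio by α = √(4.03/2.02), so after 10 stages the overall factor is α^10 = (4.03/2.02)^(10/2).
= 1.99505^5 = 31.61.

31.61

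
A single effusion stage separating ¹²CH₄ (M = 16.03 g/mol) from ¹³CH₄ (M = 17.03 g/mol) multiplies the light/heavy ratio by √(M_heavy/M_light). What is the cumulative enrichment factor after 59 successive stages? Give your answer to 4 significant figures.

Each stage multiplies the ratio by α = √(17.03/16.03), so after 59 stages the overall factor is α^59 = (17.03/16.03)^(59/2).
= 1.06238^(59/2) = 5.961.

5.961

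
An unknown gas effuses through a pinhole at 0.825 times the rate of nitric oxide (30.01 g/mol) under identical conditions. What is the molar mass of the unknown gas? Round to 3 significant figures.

44.1 g/mol

From Graham's law, rate_X/rate_NO = √(M_NO/M_X).
0.825 = √(30.01/M_X)
M_X = 30.01 / 0.825² = 30.01 / 0.6806 = 44.1 g/mol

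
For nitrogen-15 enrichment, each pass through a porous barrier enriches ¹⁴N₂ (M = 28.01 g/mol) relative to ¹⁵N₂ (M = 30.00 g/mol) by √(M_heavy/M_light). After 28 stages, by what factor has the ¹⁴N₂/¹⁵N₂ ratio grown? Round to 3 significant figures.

2.61

Each stage multiplies the ratio by α = √(30.00/28.01), so after 28 stages the overall factor is α^28 = (30.00/28.01)^(28/2).
= 1.07105^14 = 2.61.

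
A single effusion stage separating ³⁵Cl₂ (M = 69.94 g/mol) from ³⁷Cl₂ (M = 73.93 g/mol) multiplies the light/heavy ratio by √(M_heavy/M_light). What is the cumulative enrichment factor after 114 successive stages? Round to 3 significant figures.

23.6

After 114 stages the ratio has grown by (√(73.93/69.94))^114 = (73.93/69.94)^(114/2).
= 1.05705^57 = 23.6.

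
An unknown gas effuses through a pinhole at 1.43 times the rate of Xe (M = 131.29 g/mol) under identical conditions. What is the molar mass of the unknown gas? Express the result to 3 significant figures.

64.2 g/mol

Since effusion rate ∝ 1/√M, rate_X/rate_Xe = √(M_Xe/M_X).
1.43 = √(131.29/M_X)
M_X = 131.29 / 1.43² = 131.29 / 2.045 = 64.2 g/mol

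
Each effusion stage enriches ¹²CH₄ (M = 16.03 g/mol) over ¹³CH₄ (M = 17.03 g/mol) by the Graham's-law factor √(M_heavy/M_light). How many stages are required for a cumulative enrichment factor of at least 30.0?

With α = √(17.03/16.03) per stage, ln α = ½ ln(1.06238) = 0.03026.
Need α^N ≥ 30.0 ⇒ N ≥ ln(30.0) / ln α = 3.401 / 0.03026 = 112.41.
Rounding up, N = 113 stages.

113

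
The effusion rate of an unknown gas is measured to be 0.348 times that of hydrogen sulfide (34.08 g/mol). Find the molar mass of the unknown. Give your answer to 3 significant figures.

By Graham's law, rate_X/rate_H₂S = √(M_H₂S/M_X).
0.348 = √(34.08/M_X)
M_X = 34.08 / 0.348² = 34.08 / 0.1211 = 281 g/mol

281 g/mol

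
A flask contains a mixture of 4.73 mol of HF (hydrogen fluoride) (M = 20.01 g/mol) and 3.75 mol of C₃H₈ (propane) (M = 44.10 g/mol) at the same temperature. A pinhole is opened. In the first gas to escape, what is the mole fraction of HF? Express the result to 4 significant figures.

0.6519

Each component's effusion rate ∝ (its partial pressure)·(1/√M) ∝ n_i/√M_i.
x_HF(eff) = (n_HF/√M_HF) / (n_HF/√M_HF + n_C₃H₈/√M_C₃H₈)
= (4.73/√20.01) / (4.73/√20.01 + 3.75/√44.10) = 1.057/(1.057 + 0.5647) = 0.6519.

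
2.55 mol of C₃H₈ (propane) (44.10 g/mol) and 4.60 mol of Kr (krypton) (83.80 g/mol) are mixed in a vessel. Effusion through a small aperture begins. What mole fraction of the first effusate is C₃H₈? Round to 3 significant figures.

0.433

Each component's effusion rate ∝ (its partial pressure)·(1/√M) ∝ n_i/√M_i.
Mole fraction of C₃H₈ in the effusate = (n_C₃H₈/√M_C₃H₈) / (n_C₃H₈/√M_C₃H₈ + n_Kr/√M_Kr)
= (2.55/√44.10) / (2.55/√44.10 + 4.60/√83.80) = 0.3840/(0.3840 + 0.5025) = 0.433.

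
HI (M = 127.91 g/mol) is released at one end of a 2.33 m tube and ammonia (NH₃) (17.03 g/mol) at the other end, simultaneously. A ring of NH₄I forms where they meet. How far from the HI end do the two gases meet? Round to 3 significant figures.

Distances travelled in equal time are proportional to diffusion rates, so d_HI/d_NH₃ = √(M_NH₃/M_HI) = √(17.03/127.91) = 0.3649.
With d_HI + d_NH₃ = 2.33 m, d_NH₃ = 2.33/(1 + 0.3649) = 1.707 m.
d_HI = 2.33 − 1.707 = 0.623 m.

0.623 m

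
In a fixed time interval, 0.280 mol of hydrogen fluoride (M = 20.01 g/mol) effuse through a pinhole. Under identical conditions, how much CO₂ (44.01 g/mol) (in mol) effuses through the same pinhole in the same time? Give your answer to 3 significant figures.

Using Graham's law: rate_CO₂/rate_HF = √(M_HF/M_CO₂) = √(20.01/44.01) = √0.4547 = 0.6743.
So the amount for CO₂ is 0.280 × 0.6743 = 0.189 mol.

0.189 mol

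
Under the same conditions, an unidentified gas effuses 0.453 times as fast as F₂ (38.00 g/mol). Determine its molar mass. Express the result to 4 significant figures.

From Graham's law, rate_X/rate_F₂ = √(M_F₂/M_X).
0.453 = √(38.00/M_X)
M_X = 38.00 / 0.453² = 38.00 / 0.2052 = 185.2 g/mol

185.2 g/mol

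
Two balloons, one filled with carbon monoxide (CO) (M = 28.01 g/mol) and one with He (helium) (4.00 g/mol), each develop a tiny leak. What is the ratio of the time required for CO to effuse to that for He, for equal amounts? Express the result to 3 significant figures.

2.65

Graham's law gives t_CO/t_He = √(M_CO/M_He) = √(28.01/4.00) = √7.003 = 2.65.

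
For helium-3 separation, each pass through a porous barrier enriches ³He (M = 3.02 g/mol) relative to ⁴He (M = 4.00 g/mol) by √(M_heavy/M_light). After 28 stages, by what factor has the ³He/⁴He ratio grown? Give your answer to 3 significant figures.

The single-stage factor is √(M_heavy/M_light), so 28 stages give [√(4.00/3.02)]^28 = (4.00/3.02)^(28/2).
= 1.32450^14 = 51.1.

51.1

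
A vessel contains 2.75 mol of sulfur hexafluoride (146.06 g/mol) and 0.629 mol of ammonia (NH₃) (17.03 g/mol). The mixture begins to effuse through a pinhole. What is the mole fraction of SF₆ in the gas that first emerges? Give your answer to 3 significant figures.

Each component's effusion rate ∝ (its partial pressure)·(1/√M) ∝ n_i/√M_i.
So x_SF₆ in the escaping gas = (n_SF₆/√M_SF₆) / Σ(n_i/√M_i)
= (2.75/√146.06) / (2.75/√146.06 + 0.629/√17.03) = 0.2275/(0.2275 + 0.1524) = 0.599.

0.599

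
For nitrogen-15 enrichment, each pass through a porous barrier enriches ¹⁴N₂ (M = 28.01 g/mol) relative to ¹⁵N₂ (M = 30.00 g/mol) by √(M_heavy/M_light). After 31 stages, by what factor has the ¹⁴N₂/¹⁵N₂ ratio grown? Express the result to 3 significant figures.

2.90

After 31 stages the ratio has grown by (√(30.00/28.01))^31 = (30.00/28.01)^(31/2).
= 1.07105^(31/2) = 2.90.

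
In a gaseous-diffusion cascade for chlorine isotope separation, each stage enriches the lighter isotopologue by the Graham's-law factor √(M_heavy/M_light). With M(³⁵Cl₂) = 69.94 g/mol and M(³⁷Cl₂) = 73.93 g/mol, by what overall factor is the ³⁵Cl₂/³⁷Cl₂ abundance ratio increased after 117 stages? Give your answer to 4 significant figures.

Overall factor = α^117 with α = √(73.93/69.94), i.e. (73.93/69.94)^(117/2).
= 1.05705^(117/2) = 25.68.

25.68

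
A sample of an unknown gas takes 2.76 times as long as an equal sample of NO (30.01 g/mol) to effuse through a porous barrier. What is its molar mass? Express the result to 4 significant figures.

From Graham's law, t_X/t_NO = √(M_X/M_NO).
2.76 = √(M_X/30.01)
M_X = 30.01 × 2.76² = 30.01 × 7.618 = 228.6 g/mol

228.6 g/mol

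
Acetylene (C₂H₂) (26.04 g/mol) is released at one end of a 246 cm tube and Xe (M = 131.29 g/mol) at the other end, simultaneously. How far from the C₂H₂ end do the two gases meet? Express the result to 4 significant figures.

170.2 cm

Distances travelled in equal time are proportional to diffusion rates, so d_C₂H₂/d_Xe = √(M_Xe/M_C₂H₂) = √(131.29/26.04) = 2.245.
With d_C₂H₂ + d_Xe = 246 cm, d_Xe = 246/(1 + 2.245) = 75.80 cm.
d_C₂H₂ = 246 − 75.80 = 170.2 cm.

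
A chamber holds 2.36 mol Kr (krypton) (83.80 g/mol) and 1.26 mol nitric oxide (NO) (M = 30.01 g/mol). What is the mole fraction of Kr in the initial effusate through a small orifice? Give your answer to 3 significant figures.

The effusion rate of species i is ∝ p_i/√M_i ∝ n_i/√M_i.
So x_Kr in the escaping gas = (n_Kr/√M_Kr) / Σ(n_i/√M_i)
= (2.36/√83.80) / (2.36/√83.80 + 1.26/√30.01) = 0.2578/(0.2578 + 0.2300) = 0.528.

0.528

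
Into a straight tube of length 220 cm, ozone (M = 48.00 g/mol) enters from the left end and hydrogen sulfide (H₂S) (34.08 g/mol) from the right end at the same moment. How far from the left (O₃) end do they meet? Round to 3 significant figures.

Graham's law gives d_O₃/d_H₂S = rate_O₃/rate_H₂S = √(M_H₂S/M_O₃) = √(34.08/48.00) = 0.8426.
With d_O₃ + d_H₂S = 220 cm, d_H₂S = 220/(1 + 0.8426) = 119.4 cm.
d_O₃ = 220 − 119.4 = 101 cm.

101 cm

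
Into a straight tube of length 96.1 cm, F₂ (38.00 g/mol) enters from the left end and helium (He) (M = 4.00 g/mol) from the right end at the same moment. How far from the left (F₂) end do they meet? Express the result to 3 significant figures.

Graham's law gives d_F₂/d_He = rate_F₂/rate_He = √(M_He/M_F₂) = √(4.00/38.00) = 0.3244.
With d_F₂ + d_He = 96.1 cm, d_He = 96.1/(1 + 0.3244) = 72.56 cm.
d_F₂ = 96.1 − 72.56 = 23.5 cm.

23.5 cm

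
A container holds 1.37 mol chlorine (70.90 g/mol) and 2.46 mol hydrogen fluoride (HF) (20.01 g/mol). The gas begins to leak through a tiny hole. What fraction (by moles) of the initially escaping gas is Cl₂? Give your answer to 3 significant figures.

Effusion rate of each component ∝ n_i/√M_i (partial pressure × 1/√M).
Mole fraction of Cl₂ in the effusate = (n_Cl₂/√M_Cl₂) / (n_Cl₂/√M_Cl₂ + n_HF/√M_HF)
= (1.37/√70.90) / (1.37/√70.90 + 2.46/√20.01) = 0.1627/(0.1627 + 0.5499) = 0.228.

0.228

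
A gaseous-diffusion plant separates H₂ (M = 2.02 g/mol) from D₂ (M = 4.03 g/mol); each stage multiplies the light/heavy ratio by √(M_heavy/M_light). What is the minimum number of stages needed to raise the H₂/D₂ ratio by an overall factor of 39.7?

Per stage α = (4.03/2.02)^(1/2) = 1.99505^0.5, giving ln α = 0.3453.
Need α^N ≥ 39.7 ⇒ N ≥ ln(39.7) / ln α = 3.681 / 0.3453 = 10.66.
So at least 11 stages are needed.

11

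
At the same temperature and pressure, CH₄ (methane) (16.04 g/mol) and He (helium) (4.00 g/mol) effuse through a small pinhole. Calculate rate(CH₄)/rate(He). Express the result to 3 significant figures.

0.499

Using Graham's law: rate_CH₄/rate_He = √(M_He/M_CH₄) = √(4.00/16.04) = √0.2494 = 0.499.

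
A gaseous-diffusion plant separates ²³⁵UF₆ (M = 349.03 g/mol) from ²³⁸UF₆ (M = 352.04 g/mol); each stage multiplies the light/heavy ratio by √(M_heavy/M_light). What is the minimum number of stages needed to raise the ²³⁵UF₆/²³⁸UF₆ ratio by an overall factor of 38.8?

853

Single-stage factor α = √(352.04/349.03), so ln α = ½ ln(1.00862) = 0.004293.
Need α^N ≥ 38.8 ⇒ N ≥ ln(38.8) / ln α = 3.658 / 0.004293 = 852.09.
Minimum whole number of stages: N = 853.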